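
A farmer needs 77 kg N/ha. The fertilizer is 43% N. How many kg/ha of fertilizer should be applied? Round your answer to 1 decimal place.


Step 1: Fertilizer rate = target N / (N content / 100)
Step 2: Rate = 77 / (43 / 100)
Step 3: Rate = 77 / 0.43
Step 4: Rate = 179.1 kg/ha

179.1


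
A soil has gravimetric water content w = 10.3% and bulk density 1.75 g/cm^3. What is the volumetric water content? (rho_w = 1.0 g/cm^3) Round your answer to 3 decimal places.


Step 1: theta = (w / 100) * BD / rho_w
Step 2: theta = (10.3 / 100) * 1.75 / 1.0
Step 3: theta = 0.103 * 1.75
Step 4: theta = 0.18

0.18


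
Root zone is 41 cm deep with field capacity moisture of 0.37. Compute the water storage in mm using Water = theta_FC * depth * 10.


Step 1: Water (mm) = theta_FC * depth (cm) * 10
Step 2: Water = 0.37 * 41 * 10
Step 3: Water = 151.7 mm

151.7


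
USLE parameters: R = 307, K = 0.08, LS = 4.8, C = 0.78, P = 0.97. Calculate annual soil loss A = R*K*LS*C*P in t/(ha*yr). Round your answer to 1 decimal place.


Step 1: A = R * K * LS * C * P
Step 2: R * K = 307 * 0.08 = 24.56
Step 3: (R*K) * LS = 24.56 * 4.8 = 117.888
Step 4: * C * P = 117.888 * 0.78 * 0.97 = 89.2
Step 5: A = 89.2 t/(ha*yr)

89.2


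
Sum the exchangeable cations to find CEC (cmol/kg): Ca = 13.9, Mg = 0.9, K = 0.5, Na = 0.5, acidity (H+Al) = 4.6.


Step 1: CEC = Ca + Mg + K + Na + (H+Al)
Step 2: CEC = 13.9 + 0.9 + 0.5 + 0.5 + 4.6
Step 3: CEC = 20.4 cmol/kg

20.4


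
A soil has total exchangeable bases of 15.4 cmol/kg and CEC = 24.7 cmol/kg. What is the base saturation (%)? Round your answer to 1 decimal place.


Step 1: BS = 100 * (sum of bases) / CEC
Step 2: BS = 100 * 15.4 / 24.7
Step 3: BS = 62.3%

62.3


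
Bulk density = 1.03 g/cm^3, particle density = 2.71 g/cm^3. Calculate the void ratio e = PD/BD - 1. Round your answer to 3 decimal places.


Step 1: e = PD / BD - 1
Step 2: e = 2.71 / 1.03 - 1
Step 3: e = 2.63107 - 1
Step 4: e = 1.631

1.631


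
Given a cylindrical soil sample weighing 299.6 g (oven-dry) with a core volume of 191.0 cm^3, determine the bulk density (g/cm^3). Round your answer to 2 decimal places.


Step 1: Identify the formula: BD = dry mass / volume
Step 2: Substitute values: BD = 299.6 / 191.0
Step 3: BD = 1.57 g/cm^3

1.57


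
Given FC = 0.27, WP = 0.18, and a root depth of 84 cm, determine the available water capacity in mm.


Step 1: Available water = (FC - WP) * depth * 10
Step 2: AW = (0.27 - 0.18) * 84 * 10
Step 3: AW = 0.09 * 84 * 10
Step 4: AW = 75.6 mm

75.6


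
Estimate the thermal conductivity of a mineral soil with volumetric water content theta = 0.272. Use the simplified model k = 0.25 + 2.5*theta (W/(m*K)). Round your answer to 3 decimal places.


Step 1: k = 0.25 + 2.5 * theta
Step 2: k = 0.25 + 2.5 * 0.272
Step 3: k = 0.25 + 0.68
Step 4: k = 0.93 W/(m*K)

0.93


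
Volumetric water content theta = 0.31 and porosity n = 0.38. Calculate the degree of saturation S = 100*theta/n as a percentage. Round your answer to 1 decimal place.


Step 1: S = 100 * theta_v / n
Step 2: S = 100 * 0.31 / 0.38
Step 3: S = 81.6%

81.6


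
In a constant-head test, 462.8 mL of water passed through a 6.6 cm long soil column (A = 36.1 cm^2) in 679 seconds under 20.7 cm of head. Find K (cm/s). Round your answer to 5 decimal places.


Step 1: K = Q * L / (A * t * h)
Step 2: Numerator = 462.8 * 6.6 = 3054.48
Step 3: Denominator = 36.1 * 679 * 20.7 = 507396.33
Step 4: K = 3054.48 / 507396.33 = 0.00602 cm/s

0.00602


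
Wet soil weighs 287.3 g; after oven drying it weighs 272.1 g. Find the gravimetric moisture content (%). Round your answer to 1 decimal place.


Step 1: Water mass = wet - dry = 287.3 - 272.1 = 15.2 g
Step 2: w = 100 * water mass / dry mass
Step 3: w = 100 * 15.2 / 272.1 = 5.6%

5.6


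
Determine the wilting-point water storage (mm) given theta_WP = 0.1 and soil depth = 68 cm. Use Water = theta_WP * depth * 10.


Step 1: Water (mm) = theta_WP * depth * 10
Step 2: Water = 0.1 * 68 * 10
Step 3: Water = 68.0 mm

68.0


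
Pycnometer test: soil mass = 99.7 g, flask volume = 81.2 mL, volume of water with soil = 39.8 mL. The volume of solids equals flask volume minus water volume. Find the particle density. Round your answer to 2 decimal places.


Step 1: Volume of solids = flask volume - water volume with soil
Step 2: V_solids = 81.2 - 39.8 = 41.4 mL
Step 3: Particle density = mass / V_solids = 99.7 / 41.4 = 2.41 g/cm^3

2.41


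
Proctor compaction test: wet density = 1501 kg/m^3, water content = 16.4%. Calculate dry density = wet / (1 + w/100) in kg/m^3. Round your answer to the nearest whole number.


Step 1: Dry density = wet density / (1 + w/100)
Step 2: Dry density = 1501 / (1 + 16.4/100)
Step 3: Dry density = 1501 / 1.164
Step 4: Dry density = 1290 kg/m^3

1290


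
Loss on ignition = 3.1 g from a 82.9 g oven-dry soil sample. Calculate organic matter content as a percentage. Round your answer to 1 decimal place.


Step 1: OM% = 100 * LOI / sample mass
Step 2: OM = 100 * 3.1 / 82.9
Step 3: OM = 3.7%

3.7


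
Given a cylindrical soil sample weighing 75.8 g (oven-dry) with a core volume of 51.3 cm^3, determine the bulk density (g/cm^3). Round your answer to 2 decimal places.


Step 1: Identify the formula: BD = dry mass / volume
Step 2: Substitute values: BD = 75.8 / 51.3
Step 3: BD = 1.48 g/cm^3

1.48


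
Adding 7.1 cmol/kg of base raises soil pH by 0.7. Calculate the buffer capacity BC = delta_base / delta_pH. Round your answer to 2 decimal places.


Step 1: BC = change in base / change in pH
Step 2: BC = 7.1 / 0.7
Step 3: BC = 10.14 cmol/(kg*pH unit)

10.14


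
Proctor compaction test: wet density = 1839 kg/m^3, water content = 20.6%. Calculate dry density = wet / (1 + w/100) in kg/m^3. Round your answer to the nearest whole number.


Step 1: Dry density = wet density / (1 + w/100)
Step 2: Dry density = 1839 / (1 + 20.6/100)
Step 3: Dry density = 1839 / 1.206
Step 4: Dry density = 1525 kg/m^3

1525


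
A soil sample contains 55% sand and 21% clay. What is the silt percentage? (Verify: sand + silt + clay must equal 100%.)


Step 1: sand + silt + clay = 100%
Step 2: silt = 100 - sand - clay
Step 3: silt = 100 - 55 - 21
Step 4: silt = 24%

24


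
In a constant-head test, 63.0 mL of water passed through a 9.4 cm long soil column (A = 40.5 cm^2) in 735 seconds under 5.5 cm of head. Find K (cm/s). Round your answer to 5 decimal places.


Step 1: K = Q * L / (A * t * h)
Step 2: Numerator = 63.0 * 9.4 = 592.2
Step 3: Denominator = 40.5 * 735 * 5.5 = 163721.25
Step 4: K = 592.2 / 163721.25 = 0.00362 cm/s

0.00362


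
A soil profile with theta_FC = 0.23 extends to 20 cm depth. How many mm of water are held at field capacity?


Step 1: Water (mm) = theta_FC * depth (cm) * 10
Step 2: Water = 0.23 * 20 * 10
Step 3: Water = 46.0 mm

46.0


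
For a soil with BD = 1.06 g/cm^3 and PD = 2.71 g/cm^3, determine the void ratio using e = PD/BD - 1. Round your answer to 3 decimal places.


Step 1: e = PD / BD - 1
Step 2: e = 2.71 / 1.06 - 1
Step 3: e = 2.5566 - 1
Step 4: e = 1.557

1.557


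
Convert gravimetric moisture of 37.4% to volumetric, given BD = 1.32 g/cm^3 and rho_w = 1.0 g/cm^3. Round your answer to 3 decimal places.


Step 1: theta = (w / 100) * BD / rho_w
Step 2: theta = (37.4 / 100) * 1.32 / 1.0
Step 3: theta = 0.374 * 1.32
Step 4: theta = 0.494

0.494


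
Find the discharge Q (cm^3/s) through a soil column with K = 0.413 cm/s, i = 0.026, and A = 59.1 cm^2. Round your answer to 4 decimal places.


Step 1: Apply Darcy's law: Q = K * i * A
Step 2: Q = 0.413 * 0.026 * 59.1
Step 3: Q = 0.6346 cm^3/s

0.6346


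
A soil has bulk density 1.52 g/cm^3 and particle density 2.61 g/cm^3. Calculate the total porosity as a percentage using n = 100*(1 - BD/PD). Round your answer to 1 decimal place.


Step 1: Formula: n = 100 * (1 - BD / PD)
Step 2: n = 100 * (1 - 1.52 / 2.61)
Step 3: n = 100 * (1 - 0.58238)
Step 4: n = 41.8%

41.8


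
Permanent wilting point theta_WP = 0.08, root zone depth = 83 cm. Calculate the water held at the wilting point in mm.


Step 1: Water (mm) = theta_WP * depth * 10
Step 2: Water = 0.08 * 83 * 10
Step 3: Water = 66.4 mm

66.4


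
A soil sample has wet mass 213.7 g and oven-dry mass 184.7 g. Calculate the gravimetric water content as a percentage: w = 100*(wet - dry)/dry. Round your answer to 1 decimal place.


Step 1: Water mass = wet - dry = 213.7 - 184.7 = 29.0 g
Step 2: w = 100 * water mass / dry mass
Step 3: w = 100 * 29.0 / 184.7 = 15.7%

15.7


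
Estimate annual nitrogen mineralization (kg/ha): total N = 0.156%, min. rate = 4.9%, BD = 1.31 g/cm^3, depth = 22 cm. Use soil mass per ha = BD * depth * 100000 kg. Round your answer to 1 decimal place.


Step 1: Soil mass per ha = BD * depth * 100000 = 1.31 * 22 * 100000 = 2882000 kg
Step 2: Total N pool = soil mass * N%/100 = 2882000 * 0.156/100 = 4495.92 kg/ha
Step 3: N mineralized = N pool * rate%/100 = 4495.92 * 4.9/100 = 220.3 kg/ha/yr

220.3


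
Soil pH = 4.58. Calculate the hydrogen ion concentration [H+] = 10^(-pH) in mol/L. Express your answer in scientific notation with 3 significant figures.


Step 1: [H+] = 10^(-pH)
Step 2: [H+] = 10^(-4.58)
Step 3: [H+] = 2.63e-05 mol/L

2.63e-05


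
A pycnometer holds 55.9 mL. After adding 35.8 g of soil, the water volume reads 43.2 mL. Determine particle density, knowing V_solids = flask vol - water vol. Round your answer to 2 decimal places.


Step 1: Volume of solids = flask volume - water volume with soil
Step 2: V_solids = 55.9 - 43.2 = 12.7 mL
Step 3: Particle density = mass / V_solids = 35.8 / 12.7 = 2.82 g/cm^3

2.82


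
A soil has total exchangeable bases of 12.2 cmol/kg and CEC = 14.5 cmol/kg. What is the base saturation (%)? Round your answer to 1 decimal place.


Step 1: BS = 100 * (sum of bases) / CEC
Step 2: BS = 100 * 12.2 / 14.5
Step 3: BS = 84.1%

84.1


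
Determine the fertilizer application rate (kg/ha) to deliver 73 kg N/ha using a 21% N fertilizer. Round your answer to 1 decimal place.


Step 1: Fertilizer rate = target N / (N content / 100)
Step 2: Rate = 73 / (21 / 100)
Step 3: Rate = 73 / 0.21
Step 4: Rate = 347.6 kg/ha

347.6


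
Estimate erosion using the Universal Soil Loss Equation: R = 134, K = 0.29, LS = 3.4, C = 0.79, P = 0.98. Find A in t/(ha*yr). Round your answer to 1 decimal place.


Step 1: A = R * K * LS * C * P
Step 2: R * K = 134 * 0.29 = 38.86
Step 3: (R*K) * LS = 38.86 * 3.4 = 132.124
Step 4: * C * P = 132.124 * 0.79 * 0.98 = 102.3
Step 5: A = 102.3 t/(ha*yr)

102.3


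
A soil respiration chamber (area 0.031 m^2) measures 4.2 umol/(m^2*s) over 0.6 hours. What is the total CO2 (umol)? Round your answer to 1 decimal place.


Step 1: Convert time to seconds: 0.6 hr * 3600 = 2160.0 s
Step 2: Total = flux * area * time_s
Step 3: Total = 4.2 * 0.031 * 2160.0
Step 4: Total = 281.2 umol

281.2


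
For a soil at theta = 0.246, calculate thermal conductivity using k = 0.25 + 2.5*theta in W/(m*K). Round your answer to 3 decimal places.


Step 1: k = 0.25 + 2.5 * theta
Step 2: k = 0.25 + 2.5 * 0.246
Step 3: k = 0.25 + 0.615
Step 4: k = 0.865 W/(m*K)

0.865


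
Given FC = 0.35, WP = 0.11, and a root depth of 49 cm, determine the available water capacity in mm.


Step 1: Available water = (FC - WP) * depth * 10
Step 2: AW = (0.35 - 0.11) * 49 * 10
Step 3: AW = 0.24 * 49 * 10
Step 4: AW = 117.6 mm

117.6


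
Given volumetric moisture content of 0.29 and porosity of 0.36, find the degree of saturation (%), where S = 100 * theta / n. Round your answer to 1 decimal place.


Step 1: S = 100 * theta_v / n
Step 2: S = 100 * 0.29 / 0.36
Step 3: S = 80.6%

80.6


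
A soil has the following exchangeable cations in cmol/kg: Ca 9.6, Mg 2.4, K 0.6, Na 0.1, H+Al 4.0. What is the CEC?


Step 1: CEC = Ca + Mg + K + Na + (H+Al)
Step 2: CEC = 9.6 + 2.4 + 0.6 + 0.1 + 4.0
Step 3: CEC = 16.7 cmol/kg

16.7


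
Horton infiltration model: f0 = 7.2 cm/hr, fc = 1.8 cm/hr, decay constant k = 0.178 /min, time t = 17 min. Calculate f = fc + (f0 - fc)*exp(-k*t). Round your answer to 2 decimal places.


Step 1: f = fc + (f0 - fc) * exp(-k * t)
Step 2: exp(-0.178 * 17) = 0.048509
Step 3: f = 1.8 + (7.2 - 1.8) * 0.048509
Step 4: f = 1.8 + 5.4 * 0.048509
Step 5: f = 2.06 cm/hr

2.06


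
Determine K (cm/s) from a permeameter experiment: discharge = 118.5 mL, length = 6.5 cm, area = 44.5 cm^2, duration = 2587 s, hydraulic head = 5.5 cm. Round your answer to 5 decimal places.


Step 1: K = Q * L / (A * t * h)
Step 2: Numerator = 118.5 * 6.5 = 770.25
Step 3: Denominator = 44.5 * 2587 * 5.5 = 633168.25
Step 4: K = 770.25 / 633168.25 = 0.00122 cm/s

0.00122


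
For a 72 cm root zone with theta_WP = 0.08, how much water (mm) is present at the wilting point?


Step 1: Water (mm) = theta_WP * depth * 10
Step 2: Water = 0.08 * 72 * 10
Step 3: Water = 57.6 mm

57.6


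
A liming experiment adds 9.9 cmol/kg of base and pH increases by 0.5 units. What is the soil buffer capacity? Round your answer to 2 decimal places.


Step 1: BC = change in base / change in pH
Step 2: BC = 9.9 / 0.5
Step 3: BC = 19.8 cmol/(kg*pH unit)

19.8


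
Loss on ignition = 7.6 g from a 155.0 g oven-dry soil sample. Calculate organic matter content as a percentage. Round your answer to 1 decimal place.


Step 1: OM% = 100 * LOI / sample mass
Step 2: OM = 100 * 7.6 / 155.0
Step 3: OM = 4.9%

4.9


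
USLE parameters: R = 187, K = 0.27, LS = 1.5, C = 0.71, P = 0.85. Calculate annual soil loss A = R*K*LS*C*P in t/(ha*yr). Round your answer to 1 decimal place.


Step 1: A = R * K * LS * C * P
Step 2: R * K = 187 * 0.27 = 50.49
Step 3: (R*K) * LS = 50.49 * 1.5 = 75.735
Step 4: * C * P = 75.735 * 0.71 * 0.85 = 45.7
Step 5: A = 45.7 t/(ha*yr)

45.7


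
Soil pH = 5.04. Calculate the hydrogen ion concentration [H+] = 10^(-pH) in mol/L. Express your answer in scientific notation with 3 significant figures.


Step 1: [H+] = 10^(-pH)
Step 2: [H+] = 10^(-5.04)
Step 3: [H+] = 9.12e-06 mol/L

9.12e-06


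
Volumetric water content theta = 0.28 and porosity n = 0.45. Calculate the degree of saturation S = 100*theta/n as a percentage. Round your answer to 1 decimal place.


Step 1: S = 100 * theta_v / n
Step 2: S = 100 * 0.28 / 0.45
Step 3: S = 62.2%

62.2


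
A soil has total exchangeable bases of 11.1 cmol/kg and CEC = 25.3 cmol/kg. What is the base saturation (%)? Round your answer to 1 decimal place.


Step 1: BS = 100 * (sum of bases) / CEC
Step 2: BS = 100 * 11.1 / 25.3
Step 3: BS = 43.9%

43.9


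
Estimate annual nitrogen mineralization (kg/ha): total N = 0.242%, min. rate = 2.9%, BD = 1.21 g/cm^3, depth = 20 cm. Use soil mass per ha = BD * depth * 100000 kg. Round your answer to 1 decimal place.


Step 1: Soil mass per ha = BD * depth * 100000 = 1.21 * 20 * 100000 = 2420000 kg
Step 2: Total N pool = soil mass * N%/100 = 2420000 * 0.242/100 = 5856.4 kg/ha
Step 3: N mineralized = N pool * rate%/100 = 5856.4 * 2.9/100 = 169.8 kg/ha/yr

169.8


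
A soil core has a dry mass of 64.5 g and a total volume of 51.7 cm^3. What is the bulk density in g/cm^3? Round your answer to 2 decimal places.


Step 1: Identify the formula: BD = dry mass / volume
Step 2: Substitute values: BD = 64.5 / 51.7
Step 3: BD = 1.25 g/cm^3

1.25


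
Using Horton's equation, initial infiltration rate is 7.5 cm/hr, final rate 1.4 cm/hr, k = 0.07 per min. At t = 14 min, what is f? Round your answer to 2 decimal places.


Step 1: f = fc + (f0 - fc) * exp(-k * t)
Step 2: exp(-0.07 * 14) = 0.375311
Step 3: f = 1.4 + (7.5 - 1.4) * 0.375311
Step 4: f = 1.4 + 6.1 * 0.375311
Step 5: f = 3.69 cm/hr

3.69


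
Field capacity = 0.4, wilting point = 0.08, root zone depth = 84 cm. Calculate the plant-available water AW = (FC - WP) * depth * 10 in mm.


Step 1: Available water = (FC - WP) * depth * 10
Step 2: AW = (0.4 - 0.08) * 84 * 10
Step 3: AW = 0.32 * 84 * 10
Step 4: AW = 268.8 mm

268.8


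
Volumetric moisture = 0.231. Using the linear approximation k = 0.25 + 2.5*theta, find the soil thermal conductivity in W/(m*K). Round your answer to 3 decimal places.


Step 1: k = 0.25 + 2.5 * theta
Step 2: k = 0.25 + 2.5 * 0.231
Step 3: k = 0.25 + 0.578
Step 4: k = 0.828 W/(m*K)

0.828


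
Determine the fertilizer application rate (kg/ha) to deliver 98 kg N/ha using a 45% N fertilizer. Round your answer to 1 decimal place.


Step 1: Fertilizer rate = target N / (N content / 100)
Step 2: Rate = 98 / (45 / 100)
Step 3: Rate = 98 / 0.45
Step 4: Rate = 217.8 kg/ha

217.8


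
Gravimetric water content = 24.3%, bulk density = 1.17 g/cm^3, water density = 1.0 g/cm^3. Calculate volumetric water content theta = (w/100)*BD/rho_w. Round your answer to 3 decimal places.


Step 1: theta = (w / 100) * BD / rho_w
Step 2: theta = (24.3 / 100) * 1.17 / 1.0
Step 3: theta = 0.243 * 1.17
Step 4: theta = 0.284

0.284


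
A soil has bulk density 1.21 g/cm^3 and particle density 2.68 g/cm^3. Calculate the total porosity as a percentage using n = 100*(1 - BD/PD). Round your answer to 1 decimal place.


Step 1: Formula: n = 100 * (1 - BD / PD)
Step 2: n = 100 * (1 - 1.21 / 2.68)
Step 3: n = 100 * (1 - 0.45149)
Step 4: n = 54.9%

54.9


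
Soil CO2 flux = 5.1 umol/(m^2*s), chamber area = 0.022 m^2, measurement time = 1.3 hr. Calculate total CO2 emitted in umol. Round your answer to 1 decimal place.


Step 1: Convert time to seconds: 1.3 hr * 3600 = 4680.0 s
Step 2: Total = flux * area * time_s
Step 3: Total = 5.1 * 0.022 * 4680.0
Step 4: Total = 525.1 umol

525.1


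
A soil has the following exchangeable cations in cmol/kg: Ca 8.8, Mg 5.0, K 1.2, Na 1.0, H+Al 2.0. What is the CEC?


Step 1: CEC = Ca + Mg + K + Na + (H+Al)
Step 2: CEC = 8.8 + 5.0 + 1.2 + 1.0 + 2.0
Step 3: CEC = 18.0 cmol/kg

18.0


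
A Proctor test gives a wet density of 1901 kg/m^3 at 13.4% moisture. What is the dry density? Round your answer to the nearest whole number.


Step 1: Dry density = wet density / (1 + w/100)
Step 2: Dry density = 1901 / (1 + 13.4/100)
Step 3: Dry density = 1901 / 1.134
Step 4: Dry density = 1676 kg/m^3

1676


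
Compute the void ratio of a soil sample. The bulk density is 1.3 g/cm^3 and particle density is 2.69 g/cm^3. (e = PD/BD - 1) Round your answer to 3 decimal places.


Step 1: e = PD / BD - 1
Step 2: e = 2.69 / 1.3 - 1
Step 3: e = 2.06923 - 1
Step 4: e = 1.069

1.069


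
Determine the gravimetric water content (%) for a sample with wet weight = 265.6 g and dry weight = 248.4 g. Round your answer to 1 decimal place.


Step 1: Water mass = wet - dry = 265.6 - 248.4 = 17.2 g
Step 2: w = 100 * water mass / dry mass
Step 3: w = 100 * 17.2 / 248.4 = 6.9%

6.9


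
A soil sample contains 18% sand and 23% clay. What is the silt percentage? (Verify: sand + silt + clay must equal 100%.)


Step 1: sand + silt + clay = 100%
Step 2: silt = 100 - sand - clay
Step 3: silt = 100 - 18 - 23
Step 4: silt = 59%

59


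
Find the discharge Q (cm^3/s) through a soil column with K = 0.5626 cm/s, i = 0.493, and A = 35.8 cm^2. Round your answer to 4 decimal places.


Step 1: Apply Darcy's law: Q = K * i * A
Step 2: Q = 0.5626 * 0.493 * 35.8
Step 3: Q = 9.9296 cm^3/s

9.9296


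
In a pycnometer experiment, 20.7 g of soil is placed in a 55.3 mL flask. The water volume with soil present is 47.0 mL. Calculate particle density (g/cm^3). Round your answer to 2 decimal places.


Step 1: Volume of solids = flask volume - water volume with soil
Step 2: V_solids = 55.3 - 47.0 = 8.3 mL
Step 3: Particle density = mass / V_solids = 20.7 / 8.3 = 2.49 g/cm^3

2.49


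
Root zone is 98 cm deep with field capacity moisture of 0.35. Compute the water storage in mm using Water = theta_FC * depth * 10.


Step 1: Water (mm) = theta_FC * depth (cm) * 10
Step 2: Water = 0.35 * 98 * 10
Step 3: Water = 343.0 mm

343.0


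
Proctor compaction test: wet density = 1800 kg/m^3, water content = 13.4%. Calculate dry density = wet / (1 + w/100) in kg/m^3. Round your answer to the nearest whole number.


Step 1: Dry density = wet density / (1 + w/100)
Step 2: Dry density = 1800 / (1 + 13.4/100)
Step 3: Dry density = 1800 / 1.134
Step 4: Dry density = 1587 kg/m^3

1587


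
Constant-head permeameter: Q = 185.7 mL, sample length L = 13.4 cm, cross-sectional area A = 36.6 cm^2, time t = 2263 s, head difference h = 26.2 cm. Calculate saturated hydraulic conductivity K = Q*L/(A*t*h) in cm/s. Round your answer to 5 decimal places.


Step 1: K = Q * L / (A * t * h)
Step 2: Numerator = 185.7 * 13.4 = 2488.38
Step 3: Denominator = 36.6 * 2263 * 26.2 = 2170035.96
Step 4: K = 2488.38 / 2170035.96 = 0.00115 cm/s

0.00115


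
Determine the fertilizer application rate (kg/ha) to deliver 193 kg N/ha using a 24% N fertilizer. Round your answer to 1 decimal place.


Step 1: Fertilizer rate = target N / (N content / 100)
Step 2: Rate = 193 / (24 / 100)
Step 3: Rate = 193 / 0.24
Step 4: Rate = 804.2 kg/ha

804.2


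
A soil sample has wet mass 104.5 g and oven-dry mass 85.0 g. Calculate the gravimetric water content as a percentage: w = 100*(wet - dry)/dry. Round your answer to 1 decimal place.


Step 1: Water mass = wet - dry = 104.5 - 85.0 = 19.5 g
Step 2: w = 100 * water mass / dry mass
Step 3: w = 100 * 19.5 / 85.0 = 22.9%

22.9


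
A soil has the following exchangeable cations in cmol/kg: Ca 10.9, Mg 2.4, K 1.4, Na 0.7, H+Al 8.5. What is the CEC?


Step 1: CEC = Ca + Mg + K + Na + (H+Al)
Step 2: CEC = 10.9 + 2.4 + 1.4 + 0.7 + 8.5
Step 3: CEC = 23.9 cmol/kg

23.9


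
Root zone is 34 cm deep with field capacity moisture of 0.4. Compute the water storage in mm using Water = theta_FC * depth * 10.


Step 1: Water (mm) = theta_FC * depth (cm) * 10
Step 2: Water = 0.4 * 34 * 10
Step 3: Water = 136.0 mm

136.0


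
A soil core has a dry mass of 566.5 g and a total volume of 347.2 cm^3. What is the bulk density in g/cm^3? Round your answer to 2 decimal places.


Step 1: Identify the formula: BD = dry mass / volume
Step 2: Substitute values: BD = 566.5 / 347.2
Step 3: BD = 1.63 g/cm^3

1.63


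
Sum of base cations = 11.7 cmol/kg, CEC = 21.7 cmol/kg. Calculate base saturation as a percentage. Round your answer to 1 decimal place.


Step 1: BS = 100 * (sum of bases) / CEC
Step 2: BS = 100 * 11.7 / 21.7
Step 3: BS = 53.9%

53.9


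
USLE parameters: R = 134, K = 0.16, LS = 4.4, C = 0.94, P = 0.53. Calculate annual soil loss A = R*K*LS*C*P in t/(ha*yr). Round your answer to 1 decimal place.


Step 1: A = R * K * LS * C * P
Step 2: R * K = 134 * 0.16 = 21.44
Step 3: (R*K) * LS = 21.44 * 4.4 = 94.336
Step 4: * C * P = 94.336 * 0.94 * 0.53 = 47.0
Step 5: A = 47.0 t/(ha*yr)

47.0


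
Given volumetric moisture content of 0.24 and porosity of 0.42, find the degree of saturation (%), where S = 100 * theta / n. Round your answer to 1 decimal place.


Step 1: S = 100 * theta_v / n
Step 2: S = 100 * 0.24 / 0.42
Step 3: S = 57.1%

57.1


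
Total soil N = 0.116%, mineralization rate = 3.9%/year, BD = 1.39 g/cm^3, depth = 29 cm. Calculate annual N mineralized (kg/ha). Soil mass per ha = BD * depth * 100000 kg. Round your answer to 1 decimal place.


Step 1: Soil mass per ha = BD * depth * 100000 = 1.39 * 29 * 100000 = 4031000 kg
Step 2: Total N pool = soil mass * N%/100 = 4031000 * 0.116/100 = 4675.96 kg/ha
Step 3: N mineralized = N pool * rate%/100 = 4675.96 * 3.9/100 = 182.4 kg/ha/yr

182.4


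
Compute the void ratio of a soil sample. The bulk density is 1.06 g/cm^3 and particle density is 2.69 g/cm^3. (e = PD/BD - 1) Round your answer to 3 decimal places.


Step 1: e = PD / BD - 1
Step 2: e = 2.69 / 1.06 - 1
Step 3: e = 2.53774 - 1
Step 4: e = 1.538

1.538


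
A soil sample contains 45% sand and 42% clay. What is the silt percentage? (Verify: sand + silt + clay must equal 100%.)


Step 1: sand + silt + clay = 100%
Step 2: silt = 100 - sand - clay
Step 3: silt = 100 - 45 - 42
Step 4: silt = 13%

13


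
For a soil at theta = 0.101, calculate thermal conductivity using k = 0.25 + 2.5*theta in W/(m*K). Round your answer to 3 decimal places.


Step 1: k = 0.25 + 2.5 * theta
Step 2: k = 0.25 + 2.5 * 0.101
Step 3: k = 0.25 + 0.253
Step 4: k = 0.503 W/(m*K)

0.503


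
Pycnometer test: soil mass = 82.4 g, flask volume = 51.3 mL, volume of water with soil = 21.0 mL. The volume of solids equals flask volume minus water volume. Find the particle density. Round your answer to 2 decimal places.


Step 1: Volume of solids = flask volume - water volume with soil
Step 2: V_solids = 51.3 - 21.0 = 30.3 mL
Step 3: Particle density = mass / V_solids = 82.4 / 30.3 = 2.72 g/cm^3

2.72


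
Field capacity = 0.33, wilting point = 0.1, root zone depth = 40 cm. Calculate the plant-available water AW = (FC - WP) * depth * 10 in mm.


Step 1: Available water = (FC - WP) * depth * 10
Step 2: AW = (0.33 - 0.1) * 40 * 10
Step 3: AW = 0.23 * 40 * 10
Step 4: AW = 92.0 mm

92.0


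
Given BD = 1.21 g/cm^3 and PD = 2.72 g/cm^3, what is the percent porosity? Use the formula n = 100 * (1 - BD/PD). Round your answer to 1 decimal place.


Step 1: Formula: n = 100 * (1 - BD / PD)
Step 2: n = 100 * (1 - 1.21 / 2.72)
Step 3: n = 100 * (1 - 0.44485)
Step 4: n = 55.5%

55.5


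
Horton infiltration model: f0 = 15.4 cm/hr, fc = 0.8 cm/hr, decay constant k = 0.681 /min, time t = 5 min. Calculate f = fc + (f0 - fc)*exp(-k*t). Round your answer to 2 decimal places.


Step 1: f = fc + (f0 - fc) * exp(-k * t)
Step 2: exp(-0.681 * 5) = 0.033207
Step 3: f = 0.8 + (15.4 - 0.8) * 0.033207
Step 4: f = 0.8 + 14.6 * 0.033207
Step 5: f = 1.28 cm/hr

1.28


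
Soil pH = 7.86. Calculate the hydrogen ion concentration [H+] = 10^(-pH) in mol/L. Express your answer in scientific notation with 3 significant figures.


Step 1: [H+] = 10^(-pH)
Step 2: [H+] = 10^(-7.86)
Step 3: [H+] = 1.38e-08 mol/L

1.38e-08


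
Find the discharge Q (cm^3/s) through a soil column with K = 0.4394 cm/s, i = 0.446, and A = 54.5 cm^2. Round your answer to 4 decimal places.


Step 1: Apply Darcy's law: Q = K * i * A
Step 2: Q = 0.4394 * 0.446 * 54.5
Step 3: Q = 10.6805 cm^3/s

10.6805


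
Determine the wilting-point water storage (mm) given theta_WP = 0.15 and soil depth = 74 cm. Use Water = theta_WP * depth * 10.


Step 1: Water (mm) = theta_WP * depth * 10
Step 2: Water = 0.15 * 74 * 10
Step 3: Water = 111.0 mm

111.0


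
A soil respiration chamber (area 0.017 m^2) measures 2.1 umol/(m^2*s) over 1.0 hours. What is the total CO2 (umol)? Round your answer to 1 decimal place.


Step 1: Convert time to seconds: 1.0 hr * 3600 = 3600.0 s
Step 2: Total = flux * area * time_s
Step 3: Total = 2.1 * 0.017 * 3600.0
Step 4: Total = 128.5 umol

128.5


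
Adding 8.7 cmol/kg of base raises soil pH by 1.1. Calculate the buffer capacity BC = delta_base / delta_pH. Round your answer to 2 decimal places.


Step 1: BC = change in base / change in pH
Step 2: BC = 8.7 / 1.1
Step 3: BC = 7.91 cmol/(kg*pH unit)

7.91


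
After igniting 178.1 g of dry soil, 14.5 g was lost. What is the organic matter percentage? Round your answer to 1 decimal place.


Step 1: OM% = 100 * LOI / sample mass
Step 2: OM = 100 * 14.5 / 178.1
Step 3: OM = 8.1%

8.1


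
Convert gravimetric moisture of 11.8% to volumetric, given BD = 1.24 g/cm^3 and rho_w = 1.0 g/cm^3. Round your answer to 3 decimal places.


Step 1: theta = (w / 100) * BD / rho_w
Step 2: theta = (11.8 / 100) * 1.24 / 1.0
Step 3: theta = 0.118 * 1.24
Step 4: theta = 0.146

0.146


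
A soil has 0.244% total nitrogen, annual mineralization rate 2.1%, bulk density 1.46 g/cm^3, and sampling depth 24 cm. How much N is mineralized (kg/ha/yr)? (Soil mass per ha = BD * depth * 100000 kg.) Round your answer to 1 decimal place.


Step 1: Soil mass per ha = BD * depth * 100000 = 1.46 * 24 * 100000 = 3504000 kg
Step 2: Total N pool = soil mass * N%/100 = 3504000 * 0.244/100 = 8549.76 kg/ha
Step 3: N mineralized = N pool * rate%/100 = 8549.76 * 2.1/100 = 179.5 kg/ha/yr

179.5


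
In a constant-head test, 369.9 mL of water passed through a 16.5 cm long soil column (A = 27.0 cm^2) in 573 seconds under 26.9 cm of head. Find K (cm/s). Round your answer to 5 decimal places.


Step 1: K = Q * L / (A * t * h)
Step 2: Numerator = 369.9 * 16.5 = 6103.35
Step 3: Denominator = 27.0 * 573 * 26.9 = 416169.9
Step 4: K = 6103.35 / 416169.9 = 0.01467 cm/s

0.01467


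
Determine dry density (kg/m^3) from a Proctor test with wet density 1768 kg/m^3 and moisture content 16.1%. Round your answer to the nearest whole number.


Step 1: Dry density = wet density / (1 + w/100)
Step 2: Dry density = 1768 / (1 + 16.1/100)
Step 3: Dry density = 1768 / 1.161
Step 4: Dry density = 1523 kg/m^3

1523


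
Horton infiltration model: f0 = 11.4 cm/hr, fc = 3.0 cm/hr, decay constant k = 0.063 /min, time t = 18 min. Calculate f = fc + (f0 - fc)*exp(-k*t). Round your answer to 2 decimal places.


Step 1: f = fc + (f0 - fc) * exp(-k * t)
Step 2: exp(-0.063 * 18) = 0.321744
Step 3: f = 3.0 + (11.4 - 3.0) * 0.321744
Step 4: f = 3.0 + 8.4 * 0.321744
Step 5: f = 5.7 cm/hr

5.7


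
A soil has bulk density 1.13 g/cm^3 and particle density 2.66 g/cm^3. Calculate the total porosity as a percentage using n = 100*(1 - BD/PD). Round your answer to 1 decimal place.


Step 1: Formula: n = 100 * (1 - BD / PD)
Step 2: n = 100 * (1 - 1.13 / 2.66)
Step 3: n = 100 * (1 - 0.42481)
Step 4: n = 57.5%

57.5


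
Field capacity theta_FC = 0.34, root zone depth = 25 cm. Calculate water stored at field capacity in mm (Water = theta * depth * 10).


Step 1: Water (mm) = theta_FC * depth (cm) * 10
Step 2: Water = 0.34 * 25 * 10
Step 3: Water = 85.0 mm

85.0


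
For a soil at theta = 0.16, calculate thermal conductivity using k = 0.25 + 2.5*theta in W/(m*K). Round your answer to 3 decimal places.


Step 1: k = 0.25 + 2.5 * theta
Step 2: k = 0.25 + 2.5 * 0.16
Step 3: k = 0.25 + 0.4
Step 4: k = 0.65 W/(m*K)

0.65


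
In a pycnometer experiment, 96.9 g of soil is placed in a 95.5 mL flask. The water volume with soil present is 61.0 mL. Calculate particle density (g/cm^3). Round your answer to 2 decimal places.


Step 1: Volume of solids = flask volume - water volume with soil
Step 2: V_solids = 95.5 - 61.0 = 34.5 mL
Step 3: Particle density = mass / V_solids = 96.9 / 34.5 = 2.81 g/cm^3

2.81


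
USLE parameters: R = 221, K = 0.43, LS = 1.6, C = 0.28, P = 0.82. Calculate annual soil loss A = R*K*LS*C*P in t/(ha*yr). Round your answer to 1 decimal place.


Step 1: A = R * K * LS * C * P
Step 2: R * K = 221 * 0.43 = 95.03
Step 3: (R*K) * LS = 95.03 * 1.6 = 152.048
Step 4: * C * P = 152.048 * 0.28 * 0.82 = 34.9
Step 5: A = 34.9 t/(ha*yr)

34.9


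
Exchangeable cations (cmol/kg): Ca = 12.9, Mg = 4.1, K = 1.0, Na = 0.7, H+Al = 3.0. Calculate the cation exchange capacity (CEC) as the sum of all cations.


Step 1: CEC = Ca + Mg + K + Na + (H+Al)
Step 2: CEC = 12.9 + 4.1 + 1.0 + 0.7 + 3.0
Step 3: CEC = 21.7 cmol/kg

21.7


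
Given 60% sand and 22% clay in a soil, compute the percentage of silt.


Step 1: sand + silt + clay = 100%
Step 2: silt = 100 - sand - clay
Step 3: silt = 100 - 60 - 22
Step 4: silt = 18%

18


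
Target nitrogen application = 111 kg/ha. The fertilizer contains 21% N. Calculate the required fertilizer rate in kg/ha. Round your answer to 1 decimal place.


Step 1: Fertilizer rate = target N / (N content / 100)
Step 2: Rate = 111 / (21 / 100)
Step 3: Rate = 111 / 0.21
Step 4: Rate = 528.6 kg/ha

528.6


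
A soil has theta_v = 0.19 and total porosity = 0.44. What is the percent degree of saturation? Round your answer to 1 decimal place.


Step 1: S = 100 * theta_v / n
Step 2: S = 100 * 0.19 / 0.44
Step 3: S = 43.2%

43.2


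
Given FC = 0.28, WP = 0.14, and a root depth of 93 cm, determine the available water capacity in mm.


Step 1: Available water = (FC - WP) * depth * 10
Step 2: AW = (0.28 - 0.14) * 93 * 10
Step 3: AW = 0.14 * 93 * 10
Step 4: AW = 130.2 mm

130.2


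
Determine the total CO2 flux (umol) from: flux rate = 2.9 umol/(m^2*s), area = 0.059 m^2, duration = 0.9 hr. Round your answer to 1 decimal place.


Step 1: Convert time to seconds: 0.9 hr * 3600 = 3240.0 s
Step 2: Total = flux * area * time_s
Step 3: Total = 2.9 * 0.059 * 3240.0
Step 4: Total = 554.4 umol

554.4


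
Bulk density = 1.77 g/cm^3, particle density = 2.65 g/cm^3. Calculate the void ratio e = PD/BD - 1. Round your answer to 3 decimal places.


Step 1: e = PD / BD - 1
Step 2: e = 2.65 / 1.77 - 1
Step 3: e = 1.49718 - 1
Step 4: e = 0.497

0.497


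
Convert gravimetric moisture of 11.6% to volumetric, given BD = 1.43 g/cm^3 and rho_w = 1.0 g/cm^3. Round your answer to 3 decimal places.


Step 1: theta = (w / 100) * BD / rho_w
Step 2: theta = (11.6 / 100) * 1.43 / 1.0
Step 3: theta = 0.116 * 1.43
Step 4: theta = 0.166

0.166


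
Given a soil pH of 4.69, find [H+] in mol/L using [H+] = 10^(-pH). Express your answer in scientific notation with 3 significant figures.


Step 1: [H+] = 10^(-pH)
Step 2: [H+] = 10^(-4.69)
Step 3: [H+] = 2.04e-05 mol/L

2.04e-05


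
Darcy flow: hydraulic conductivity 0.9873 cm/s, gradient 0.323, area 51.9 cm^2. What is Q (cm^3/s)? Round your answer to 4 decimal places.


Step 1: Apply Darcy's law: Q = K * i * A
Step 2: Q = 0.9873 * 0.323 * 51.9
Step 3: Q = 16.5508 cm^3/s

16.5508


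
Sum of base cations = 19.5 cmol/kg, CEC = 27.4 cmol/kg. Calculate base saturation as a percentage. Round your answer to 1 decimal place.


Step 1: BS = 100 * (sum of bases) / CEC
Step 2: BS = 100 * 19.5 / 27.4
Step 3: BS = 71.2%

71.2


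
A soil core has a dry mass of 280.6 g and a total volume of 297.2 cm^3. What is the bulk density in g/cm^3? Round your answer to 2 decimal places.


Step 1: Identify the formula: BD = dry mass / volume
Step 2: Substitute values: BD = 280.6 / 297.2
Step 3: BD = 0.94 g/cm^3

0.94


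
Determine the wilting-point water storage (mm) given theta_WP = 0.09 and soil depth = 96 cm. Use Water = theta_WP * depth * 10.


Step 1: Water (mm) = theta_WP * depth * 10
Step 2: Water = 0.09 * 96 * 10
Step 3: Water = 86.4 mm

86.4


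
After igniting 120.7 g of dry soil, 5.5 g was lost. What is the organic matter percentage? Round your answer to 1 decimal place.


Step 1: OM% = 100 * LOI / sample mass
Step 2: OM = 100 * 5.5 / 120.7
Step 3: OM = 4.6%

4.6


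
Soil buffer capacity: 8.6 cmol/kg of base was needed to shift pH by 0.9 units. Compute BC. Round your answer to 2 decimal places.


Step 1: BC = change in base / change in pH
Step 2: BC = 8.6 / 0.9
Step 3: BC = 9.56 cmol/(kg*pH unit)

9.56


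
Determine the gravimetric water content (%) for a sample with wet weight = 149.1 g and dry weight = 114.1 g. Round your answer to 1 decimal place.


Step 1: Water mass = wet - dry = 149.1 - 114.1 = 35.0 g
Step 2: w = 100 * water mass / dry mass
Step 3: w = 100 * 35.0 / 114.1 = 30.7%

30.7


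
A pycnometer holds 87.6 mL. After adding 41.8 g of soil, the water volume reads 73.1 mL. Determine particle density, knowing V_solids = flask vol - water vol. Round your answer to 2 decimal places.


Step 1: Volume of solids = flask volume - water volume with soil
Step 2: V_solids = 87.6 - 73.1 = 14.5 mL
Step 3: Particle density = mass / V_solids = 41.8 / 14.5 = 2.88 g/cm^3

2.88


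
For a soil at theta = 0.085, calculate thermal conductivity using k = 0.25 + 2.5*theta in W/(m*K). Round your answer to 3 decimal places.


Step 1: k = 0.25 + 2.5 * theta
Step 2: k = 0.25 + 2.5 * 0.085
Step 3: k = 0.25 + 0.213
Step 4: k = 0.463 W/(m*K)

0.463


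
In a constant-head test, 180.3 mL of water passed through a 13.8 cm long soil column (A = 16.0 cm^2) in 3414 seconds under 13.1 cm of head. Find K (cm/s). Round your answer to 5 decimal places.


Step 1: K = Q * L / (A * t * h)
Step 2: Numerator = 180.3 * 13.8 = 2488.14
Step 3: Denominator = 16.0 * 3414 * 13.1 = 715574.4
Step 4: K = 2488.14 / 715574.4 = 0.00348 cm/s

0.00348


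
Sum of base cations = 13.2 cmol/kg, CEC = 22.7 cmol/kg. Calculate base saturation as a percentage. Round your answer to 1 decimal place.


Step 1: BS = 100 * (sum of bases) / CEC
Step 2: BS = 100 * 13.2 / 22.7
Step 3: BS = 58.1%

58.1


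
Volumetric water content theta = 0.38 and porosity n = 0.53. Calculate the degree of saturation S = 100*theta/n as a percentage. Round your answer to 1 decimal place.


Step 1: S = 100 * theta_v / n
Step 2: S = 100 * 0.38 / 0.53
Step 3: S = 71.7%

71.7


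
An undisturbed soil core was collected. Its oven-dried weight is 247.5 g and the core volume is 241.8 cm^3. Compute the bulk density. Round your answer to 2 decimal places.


Step 1: Identify the formula: BD = dry mass / volume
Step 2: Substitute values: BD = 247.5 / 241.8
Step 3: BD = 1.02 g/cm^3

1.02


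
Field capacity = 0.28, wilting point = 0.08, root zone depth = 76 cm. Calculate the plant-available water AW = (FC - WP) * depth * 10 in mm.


Step 1: Available water = (FC - WP) * depth * 10
Step 2: AW = (0.28 - 0.08) * 76 * 10
Step 3: AW = 0.2 * 76 * 10
Step 4: AW = 152.0 mm

152.0


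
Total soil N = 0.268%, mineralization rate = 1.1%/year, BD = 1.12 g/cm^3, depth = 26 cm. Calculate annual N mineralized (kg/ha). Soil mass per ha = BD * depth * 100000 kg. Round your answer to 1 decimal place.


Step 1: Soil mass per ha = BD * depth * 100000 = 1.12 * 26 * 100000 = 2912000 kg
Step 2: Total N pool = soil mass * N%/100 = 2912000 * 0.268/100 = 7804.16 kg/ha
Step 3: N mineralized = N pool * rate%/100 = 7804.16 * 1.1/100 = 85.8 kg/ha/yr

85.8


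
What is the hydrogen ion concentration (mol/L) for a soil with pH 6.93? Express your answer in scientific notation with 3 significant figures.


Step 1: [H+] = 10^(-pH)
Step 2: [H+] = 10^(-6.93)
Step 3: [H+] = 1.17e-07 mol/L

1.17e-07


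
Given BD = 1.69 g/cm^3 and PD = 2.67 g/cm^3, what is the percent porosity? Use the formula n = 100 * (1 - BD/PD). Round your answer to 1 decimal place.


Step 1: Formula: n = 100 * (1 - BD / PD)
Step 2: n = 100 * (1 - 1.69 / 2.67)
Step 3: n = 100 * (1 - 0.63296)
Step 4: n = 36.7%

36.7


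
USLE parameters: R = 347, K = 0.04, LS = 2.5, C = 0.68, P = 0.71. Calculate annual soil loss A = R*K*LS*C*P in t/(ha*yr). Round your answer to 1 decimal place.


Step 1: A = R * K * LS * C * P
Step 2: R * K = 347 * 0.04 = 13.88
Step 3: (R*K) * LS = 13.88 * 2.5 = 34.7
Step 4: * C * P = 34.7 * 0.68 * 0.71 = 16.8
Step 5: A = 16.8 t/(ha*yr)

16.8


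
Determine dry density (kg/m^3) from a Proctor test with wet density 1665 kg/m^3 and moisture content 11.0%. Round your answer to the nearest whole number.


Step 1: Dry density = wet density / (1 + w/100)
Step 2: Dry density = 1665 / (1 + 11.0/100)
Step 3: Dry density = 1665 / 1.11
Step 4: Dry density = 1500 kg/m^3

1500


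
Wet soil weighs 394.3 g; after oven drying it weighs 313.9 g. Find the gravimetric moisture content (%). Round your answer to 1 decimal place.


Step 1: Water mass = wet - dry = 394.3 - 313.9 = 80.4 g
Step 2: w = 100 * water mass / dry mass
Step 3: w = 100 * 80.4 / 313.9 = 25.6%

25.6


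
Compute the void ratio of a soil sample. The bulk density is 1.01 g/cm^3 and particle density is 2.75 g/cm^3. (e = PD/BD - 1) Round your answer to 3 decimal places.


Step 1: e = PD / BD - 1
Step 2: e = 2.75 / 1.01 - 1
Step 3: e = 2.72277 - 1
Step 4: e = 1.723

1.723


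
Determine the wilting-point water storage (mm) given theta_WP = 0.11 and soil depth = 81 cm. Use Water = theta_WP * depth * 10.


Step 1: Water (mm) = theta_WP * depth * 10
Step 2: Water = 0.11 * 81 * 10
Step 3: Water = 89.1 mm

89.1


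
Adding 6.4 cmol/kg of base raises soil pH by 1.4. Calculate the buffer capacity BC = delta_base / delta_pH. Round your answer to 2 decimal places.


Step 1: BC = change in base / change in pH
Step 2: BC = 6.4 / 1.4
Step 3: BC = 4.57 cmol/(kg*pH unit)

4.57


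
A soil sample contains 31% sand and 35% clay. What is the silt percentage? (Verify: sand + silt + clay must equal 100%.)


Step 1: sand + silt + clay = 100%
Step 2: silt = 100 - sand - clay
Step 3: silt = 100 - 31 - 35
Step 4: silt = 34%

34
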